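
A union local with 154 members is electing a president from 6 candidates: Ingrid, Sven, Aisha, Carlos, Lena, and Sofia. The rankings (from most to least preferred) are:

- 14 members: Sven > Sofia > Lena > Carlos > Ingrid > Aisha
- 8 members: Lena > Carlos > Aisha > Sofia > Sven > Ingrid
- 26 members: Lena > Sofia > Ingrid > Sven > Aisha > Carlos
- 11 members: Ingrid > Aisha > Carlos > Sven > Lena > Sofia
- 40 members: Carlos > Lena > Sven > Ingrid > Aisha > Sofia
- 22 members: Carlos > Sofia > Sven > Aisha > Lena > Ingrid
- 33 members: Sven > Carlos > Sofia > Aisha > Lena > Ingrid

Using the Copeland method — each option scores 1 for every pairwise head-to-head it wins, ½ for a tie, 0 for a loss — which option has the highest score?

Carlos

Ingrid: beats Aisha; loses to Sven, Carlos, Lena, and Sofia → score 1.
Sven: beats Ingrid, Aisha, Lena, and Sofia; loses to Carlos → score 4.
Aisha: loses to Ingrid, Sven, Carlos, Lena, and Sofia → score 0.
Carlos: beats Ingrid, Sven, Aisha, Lena, and Sofia → score 5.
Lena: beats Ingrid, Aisha, and Sofia; loses to Sven and Carlos → score 3.
Sofia: beats Ingrid and Aisha; loses to Sven, Carlos, and Lena → score 2.
Carlos has the best pairwise record.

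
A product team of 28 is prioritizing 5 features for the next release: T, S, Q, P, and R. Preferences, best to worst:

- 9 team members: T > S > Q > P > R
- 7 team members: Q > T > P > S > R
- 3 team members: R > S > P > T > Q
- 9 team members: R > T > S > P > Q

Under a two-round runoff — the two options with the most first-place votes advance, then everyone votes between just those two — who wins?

Round 1 first-place votes: T 9, S 0, Q 7, P 0, R 12.
R and T advance.
Runoff: R is preferred to T by 12 voters; T by 16.
T wins the runoff.

T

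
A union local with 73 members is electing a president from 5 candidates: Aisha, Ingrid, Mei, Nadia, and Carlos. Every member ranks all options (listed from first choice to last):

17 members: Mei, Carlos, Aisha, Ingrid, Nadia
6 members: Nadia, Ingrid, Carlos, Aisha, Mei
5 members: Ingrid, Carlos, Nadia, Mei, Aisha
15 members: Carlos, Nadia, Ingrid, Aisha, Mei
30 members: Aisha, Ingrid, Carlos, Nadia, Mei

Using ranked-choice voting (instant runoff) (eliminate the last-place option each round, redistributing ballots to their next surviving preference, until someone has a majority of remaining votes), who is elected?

Carlos

Round 1: Aisha 30, Ingrid 5, Mei 17, Nadia 6, Carlos 15. Eliminate Ingrid.
Round 2: Aisha 30, Mei 17, Nadia 6, Carlos 20. Eliminate Nadia.
Round 3: Aisha 30, Mei 17, Carlos 26. Eliminate Mei.
Round 4: Aisha 30, Carlos 43. Carlos has a majority.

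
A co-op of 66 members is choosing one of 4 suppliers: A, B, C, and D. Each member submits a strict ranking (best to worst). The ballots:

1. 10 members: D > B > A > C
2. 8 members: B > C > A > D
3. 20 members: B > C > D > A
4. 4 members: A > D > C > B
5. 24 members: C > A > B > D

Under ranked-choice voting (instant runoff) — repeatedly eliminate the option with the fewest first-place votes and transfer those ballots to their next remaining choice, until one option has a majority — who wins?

B

Round 1: A 4, B 28, C 24, D 10. Eliminate A.
Round 2: B 28, C 24, D 14. Eliminate D.
Round 3: B 38, C 28. B has a majority.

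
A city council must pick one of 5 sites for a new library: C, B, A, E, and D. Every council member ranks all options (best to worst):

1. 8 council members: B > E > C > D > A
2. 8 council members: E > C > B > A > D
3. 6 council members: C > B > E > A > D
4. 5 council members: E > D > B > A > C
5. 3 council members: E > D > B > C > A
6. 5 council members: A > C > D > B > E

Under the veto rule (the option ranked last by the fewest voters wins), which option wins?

Last-place votes: C 5, B 0, A 11, E 5, D 14.
B is ranked last by the fewest voters, so B wins.

B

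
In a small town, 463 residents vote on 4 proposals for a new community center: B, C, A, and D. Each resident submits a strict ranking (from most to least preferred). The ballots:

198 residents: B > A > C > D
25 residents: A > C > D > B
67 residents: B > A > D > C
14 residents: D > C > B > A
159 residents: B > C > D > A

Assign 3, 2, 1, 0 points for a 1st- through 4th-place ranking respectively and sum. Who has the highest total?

B

B: 198·3 + 25·0 + 67·3 + 14·1 + 159·3 = 1286
C: 198·1 + 25·2 + 67·0 + 14·2 + 159·2 = 594
A: 198·2 + 25·3 + 67·2 + 14·0 + 159·0 = 605
D: 198·0 + 25·1 + 67·1 + 14·3 + 159·1 = 293
B has the highest Borda score (1286).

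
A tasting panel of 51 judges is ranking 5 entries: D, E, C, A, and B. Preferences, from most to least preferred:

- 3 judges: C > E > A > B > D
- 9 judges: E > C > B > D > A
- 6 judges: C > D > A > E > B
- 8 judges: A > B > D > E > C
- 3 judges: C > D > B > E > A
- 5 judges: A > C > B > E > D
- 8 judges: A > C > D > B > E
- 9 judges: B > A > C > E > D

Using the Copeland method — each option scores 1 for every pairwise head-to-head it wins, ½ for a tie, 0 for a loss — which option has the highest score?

D: loses to E, C, A, and B → score 0.
E: beats D; loses to C, A, and B → score 1.
C: beats D, E, and B; loses to A → score 3.
A: beats D, E, C, and B → score 4.
B: beats D and E; loses to C and A → score 2.
A has the best pairwise record.

A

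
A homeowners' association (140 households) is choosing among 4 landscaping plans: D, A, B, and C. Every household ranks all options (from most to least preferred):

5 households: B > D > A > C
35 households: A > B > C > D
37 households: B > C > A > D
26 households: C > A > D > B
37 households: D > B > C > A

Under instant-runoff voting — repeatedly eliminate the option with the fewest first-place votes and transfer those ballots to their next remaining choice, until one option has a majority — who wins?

Round 1: D 37, A 35, B 42, C 26. Eliminate C.
Round 2: D 37, A 61, B 42. Eliminate D.
Round 3: A 61, B 79. B has a majority.

B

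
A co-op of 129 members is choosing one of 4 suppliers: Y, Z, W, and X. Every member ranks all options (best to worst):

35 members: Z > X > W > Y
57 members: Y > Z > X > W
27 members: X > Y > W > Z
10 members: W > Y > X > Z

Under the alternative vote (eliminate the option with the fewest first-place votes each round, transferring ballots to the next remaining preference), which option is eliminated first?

Round 1: Y 57, Z 35, W 10, X 27. Eliminate W.

W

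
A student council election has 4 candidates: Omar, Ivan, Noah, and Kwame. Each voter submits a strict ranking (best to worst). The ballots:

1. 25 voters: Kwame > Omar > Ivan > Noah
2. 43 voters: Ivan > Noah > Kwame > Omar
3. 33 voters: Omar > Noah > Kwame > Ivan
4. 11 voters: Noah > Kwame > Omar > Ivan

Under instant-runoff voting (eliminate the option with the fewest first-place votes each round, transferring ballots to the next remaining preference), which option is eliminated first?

Round 1: Omar 33, Ivan 43, Noah 11, Kwame 25. Eliminate Noah.

Noah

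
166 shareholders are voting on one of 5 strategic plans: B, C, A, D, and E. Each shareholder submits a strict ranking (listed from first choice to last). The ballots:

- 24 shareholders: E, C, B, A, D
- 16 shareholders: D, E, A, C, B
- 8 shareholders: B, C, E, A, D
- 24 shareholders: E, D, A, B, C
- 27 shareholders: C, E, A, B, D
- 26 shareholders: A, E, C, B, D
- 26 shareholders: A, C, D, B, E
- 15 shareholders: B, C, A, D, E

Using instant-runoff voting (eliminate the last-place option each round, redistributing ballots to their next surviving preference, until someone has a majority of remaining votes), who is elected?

Round 1: B 23, C 27, A 52, D 16, E 48. Eliminate D.
Round 2: B 23, C 27, A 52, E 64. Eliminate B.
Round 3: C 50, A 52, E 64. Eliminate C.
Round 4: A 67, E 99. E has a majority.

E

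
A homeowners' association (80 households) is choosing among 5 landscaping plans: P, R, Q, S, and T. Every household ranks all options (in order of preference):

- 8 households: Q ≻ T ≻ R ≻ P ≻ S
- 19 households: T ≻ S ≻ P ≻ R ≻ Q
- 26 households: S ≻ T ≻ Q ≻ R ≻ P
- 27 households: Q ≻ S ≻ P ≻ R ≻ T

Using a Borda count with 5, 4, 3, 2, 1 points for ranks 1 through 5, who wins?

P: 8·2 + 19·3 + 26·1 + 27·3 = 180
R: 8·3 + 19·2 + 26·2 + 27·2 = 168
Q: 8·5 + 19·1 + 26·3 + 27·5 = 272
S: 8·1 + 19·4 + 26·5 + 27·4 = 322
T: 8·4 + 19·5 + 26·4 + 27·1 = 258
S has the highest Borda score (322).

S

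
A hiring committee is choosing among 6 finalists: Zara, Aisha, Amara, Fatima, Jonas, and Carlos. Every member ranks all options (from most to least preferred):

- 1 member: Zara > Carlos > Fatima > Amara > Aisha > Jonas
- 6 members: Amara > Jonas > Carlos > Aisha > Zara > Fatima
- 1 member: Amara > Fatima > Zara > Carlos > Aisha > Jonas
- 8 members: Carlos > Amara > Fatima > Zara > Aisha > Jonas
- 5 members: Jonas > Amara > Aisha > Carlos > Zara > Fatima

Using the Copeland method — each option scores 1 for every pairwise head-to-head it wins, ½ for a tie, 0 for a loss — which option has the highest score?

Amara

Zara: beats Fatima; loses to Aisha, Amara, Jonas, and Carlos → score 1.
Aisha: beats Zara and Fatima; loses to Amara, Jonas, and Carlos → score 2.
Amara: beats Zara, Aisha, Fatima, Jonas, and Carlos → score 5.
Fatima: loses to Zara, Aisha, Amara, Jonas, and Carlos → score 0.
Jonas: beats Zara, Aisha, Fatima, and Carlos; loses to Amara → score 4.
Carlos: beats Zara, Aisha, and Fatima; loses to Amara and Jonas → score 3.
Amara has the best pairwise record.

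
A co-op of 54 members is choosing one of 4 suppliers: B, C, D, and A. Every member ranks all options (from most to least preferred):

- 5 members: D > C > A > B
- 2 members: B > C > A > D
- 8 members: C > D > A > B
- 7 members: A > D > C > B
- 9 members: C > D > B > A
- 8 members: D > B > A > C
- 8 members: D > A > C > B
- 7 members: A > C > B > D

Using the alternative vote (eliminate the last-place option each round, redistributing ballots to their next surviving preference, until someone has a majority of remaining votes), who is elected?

D

Round 1: B 2, C 17, D 21, A 14. Eliminate B.
Round 2: C 19, D 21, A 14. Eliminate A.
Round 3: C 26, D 28. D has a majority.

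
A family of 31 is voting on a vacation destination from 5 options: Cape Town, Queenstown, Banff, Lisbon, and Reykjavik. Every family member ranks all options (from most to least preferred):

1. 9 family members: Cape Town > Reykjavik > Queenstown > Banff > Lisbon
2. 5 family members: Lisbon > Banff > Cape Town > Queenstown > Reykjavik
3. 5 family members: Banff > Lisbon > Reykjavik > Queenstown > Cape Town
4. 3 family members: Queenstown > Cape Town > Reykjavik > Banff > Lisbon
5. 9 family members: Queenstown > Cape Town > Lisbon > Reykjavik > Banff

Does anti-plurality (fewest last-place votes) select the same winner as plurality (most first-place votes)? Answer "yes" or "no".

Anti-plurality — last-place votes: Cape Town 5, Queenstown 0, Banff 9, Lisbon 12, Reykjavik 5. Winner: Queenstown.
Plurality — first-place votes: Cape Town 9, Queenstown 12, Banff 5, Lisbon 5, Reykjavik 0. Winner: Queenstown.
The two methods agree.

yes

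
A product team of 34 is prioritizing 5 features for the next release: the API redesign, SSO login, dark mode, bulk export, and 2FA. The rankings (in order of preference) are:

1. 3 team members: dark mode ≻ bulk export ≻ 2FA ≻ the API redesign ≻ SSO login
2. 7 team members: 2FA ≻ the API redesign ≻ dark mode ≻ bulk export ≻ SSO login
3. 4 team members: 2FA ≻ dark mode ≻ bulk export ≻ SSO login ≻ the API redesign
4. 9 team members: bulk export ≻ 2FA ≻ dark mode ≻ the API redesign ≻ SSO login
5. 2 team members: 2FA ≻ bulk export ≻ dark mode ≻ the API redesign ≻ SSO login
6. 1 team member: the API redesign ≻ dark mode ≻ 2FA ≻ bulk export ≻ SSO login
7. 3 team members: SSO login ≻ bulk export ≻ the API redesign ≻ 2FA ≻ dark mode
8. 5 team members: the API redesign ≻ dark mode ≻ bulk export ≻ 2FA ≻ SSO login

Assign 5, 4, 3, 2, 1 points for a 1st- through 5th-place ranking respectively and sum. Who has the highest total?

the API redesign: 3·2 + 7·4 + 4·1 + 9·2 + 2·2 + 1·5 + 3·3 + 5·5 = 99
SSO login: 3·1 + 7·1 + 4·2 + 9·1 + 2·1 + 1·1 + 3·5 + 5·1 = 50
dark mode: 3·5 + 7·3 + 4·4 + 9·3 + 2·3 + 1·4 + 3·1 + 5·4 = 112
bulk export: 3·4 + 7·2 + 4·3 + 9·5 + 2·4 + 1·2 + 3·4 + 5·3 = 120
2FA: 3·3 + 7·5 + 4·5 + 9·4 + 2·5 + 1·3 + 3·2 + 5·2 = 129
2FA has the highest Borda score (129).

2FA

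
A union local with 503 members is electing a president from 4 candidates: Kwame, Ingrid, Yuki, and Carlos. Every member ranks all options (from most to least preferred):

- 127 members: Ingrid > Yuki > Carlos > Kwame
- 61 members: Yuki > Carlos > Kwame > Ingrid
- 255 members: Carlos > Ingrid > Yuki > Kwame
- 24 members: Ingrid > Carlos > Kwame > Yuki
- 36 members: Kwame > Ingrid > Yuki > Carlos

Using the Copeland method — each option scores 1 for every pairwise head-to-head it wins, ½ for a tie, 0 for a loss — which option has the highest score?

Carlos

Kwame: loses to Ingrid, Yuki, and Carlos → score 0.
Ingrid: beats Kwame and Yuki; loses to Carlos → score 2.
Yuki: beats Kwame; loses to Ingrid and Carlos → score 1.
Carlos: beats Kwame, Ingrid, and Yuki → score 3.
Carlos has the best pairwise record.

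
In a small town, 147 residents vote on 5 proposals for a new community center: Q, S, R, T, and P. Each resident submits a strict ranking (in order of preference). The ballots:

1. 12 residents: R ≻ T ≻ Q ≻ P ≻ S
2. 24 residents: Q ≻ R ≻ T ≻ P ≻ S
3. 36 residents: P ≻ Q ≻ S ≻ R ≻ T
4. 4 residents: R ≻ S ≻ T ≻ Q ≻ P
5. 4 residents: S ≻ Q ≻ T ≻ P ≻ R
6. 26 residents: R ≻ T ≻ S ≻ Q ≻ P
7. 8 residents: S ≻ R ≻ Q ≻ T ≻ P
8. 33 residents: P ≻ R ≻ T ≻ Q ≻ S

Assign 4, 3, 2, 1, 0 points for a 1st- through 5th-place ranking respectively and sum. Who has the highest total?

R

Q: 12·2 + 24·4 + 36·3 + 4·1 + 4·3 + 26·1 + 8·2 + 33·1 = 319
S: 12·0 + 24·0 + 36·2 + 4·3 + 4·4 + 26·2 + 8·4 + 33·0 = 184
R: 12·4 + 24·3 + 36·1 + 4·4 + 4·0 + 26·4 + 8·3 + 33·3 = 399
T: 12·3 + 24·2 + 36·0 + 4·2 + 4·2 + 26·3 + 8·1 + 33·2 = 252
P: 12·1 + 24·1 + 36·4 + 4·0 + 4·1 + 26·0 + 8·0 + 33·4 = 316
R has the highest Borda score (399).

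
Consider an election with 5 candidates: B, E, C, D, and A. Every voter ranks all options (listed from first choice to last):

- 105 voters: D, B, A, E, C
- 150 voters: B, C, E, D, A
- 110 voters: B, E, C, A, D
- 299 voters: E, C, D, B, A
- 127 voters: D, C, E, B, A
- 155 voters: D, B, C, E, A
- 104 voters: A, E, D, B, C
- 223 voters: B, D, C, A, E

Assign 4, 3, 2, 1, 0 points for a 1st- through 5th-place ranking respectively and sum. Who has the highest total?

B

B: 105·3 + 150·4 + 110·4 + 299·1 + 127·1 + 155·3 + 104·1 + 223·4 = 3242
E: 105·1 + 150·2 + 110·3 + 299·4 + 127·2 + 155·1 + 104·3 + 223·0 = 2652
C: 105·0 + 150·3 + 110·2 + 299·3 + 127·3 + 155·2 + 104·0 + 223·2 = 2704
D: 105·4 + 150·1 + 110·0 + 299·2 + 127·4 + 155·4 + 104·2 + 223·3 = 3173
A: 105·2 + 150·0 + 110·1 + 299·0 + 127·0 + 155·0 + 104·4 + 223·1 = 959
B has the highest Borda score (3242).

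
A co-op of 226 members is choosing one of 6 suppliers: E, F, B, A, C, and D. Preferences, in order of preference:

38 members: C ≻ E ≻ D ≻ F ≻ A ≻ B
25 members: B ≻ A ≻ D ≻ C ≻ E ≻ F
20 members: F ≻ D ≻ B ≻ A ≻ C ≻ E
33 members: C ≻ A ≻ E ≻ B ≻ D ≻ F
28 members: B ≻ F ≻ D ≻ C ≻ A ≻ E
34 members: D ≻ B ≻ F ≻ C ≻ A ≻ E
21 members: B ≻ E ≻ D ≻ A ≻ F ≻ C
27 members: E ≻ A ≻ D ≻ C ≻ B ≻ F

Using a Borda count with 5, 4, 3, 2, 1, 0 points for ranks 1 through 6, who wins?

E: 38·4 + 25·1 + 20·0 + 33·3 + 28·0 + 34·0 + 21·4 + 27·5 = 495
F: 38·2 + 25·0 + 20·5 + 33·0 + 28·4 + 34·3 + 21·1 + 27·0 = 411
B: 38·0 + 25·5 + 20·3 + 33·2 + 28·5 + 34·4 + 21·5 + 27·1 = 659
A: 38·1 + 25·4 + 20·2 + 33·4 + 28·1 + 34·1 + 21·2 + 27·4 = 522
C: 38·5 + 25·2 + 20·1 + 33·5 + 28·2 + 34·2 + 21·0 + 27·2 = 603
D: 38·3 + 25·3 + 20·4 + 33·1 + 28·3 + 34·5 + 21·3 + 27·3 = 700
D has the highest Borda score (700).

D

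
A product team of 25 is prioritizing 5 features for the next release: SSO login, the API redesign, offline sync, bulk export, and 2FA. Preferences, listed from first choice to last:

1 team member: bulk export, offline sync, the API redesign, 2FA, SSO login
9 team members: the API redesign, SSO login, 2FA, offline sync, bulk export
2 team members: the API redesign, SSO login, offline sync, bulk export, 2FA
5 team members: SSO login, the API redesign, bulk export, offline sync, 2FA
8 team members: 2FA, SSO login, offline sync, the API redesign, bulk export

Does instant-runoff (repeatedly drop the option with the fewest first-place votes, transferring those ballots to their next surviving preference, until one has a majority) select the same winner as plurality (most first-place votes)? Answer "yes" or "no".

yes

Instant-runoff — R1 SSO login 5, the API redesign 11, offline sync 0, bulk export 1, 2FA 8 (offline sync out); R2 SSO login 5, the API redesign 11, bulk export 1, 2FA 8 (bulk export out); R3 SSO login 5, the API redesign 12, 2FA 8 (SSO login out); R4 the API redesign 17, 2FA 8 (the API redesign winner). Winner: the API redesign.
Plurality — first-place votes: SSO login 5, the API redesign 11, offline sync 0, bulk export 1, 2FA 8. Winner: the API redesign.
The two methods agree.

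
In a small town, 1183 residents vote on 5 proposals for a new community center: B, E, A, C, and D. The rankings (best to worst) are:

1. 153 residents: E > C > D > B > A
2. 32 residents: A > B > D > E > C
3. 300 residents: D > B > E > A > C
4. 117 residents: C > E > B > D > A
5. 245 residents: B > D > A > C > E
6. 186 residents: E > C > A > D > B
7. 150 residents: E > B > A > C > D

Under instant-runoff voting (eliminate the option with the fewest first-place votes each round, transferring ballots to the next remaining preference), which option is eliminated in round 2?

Round 1: B 245, E 489, A 32, C 117, D 300. Eliminate A.
Round 2: B 277, E 489, C 117, D 300. Eliminate C.

C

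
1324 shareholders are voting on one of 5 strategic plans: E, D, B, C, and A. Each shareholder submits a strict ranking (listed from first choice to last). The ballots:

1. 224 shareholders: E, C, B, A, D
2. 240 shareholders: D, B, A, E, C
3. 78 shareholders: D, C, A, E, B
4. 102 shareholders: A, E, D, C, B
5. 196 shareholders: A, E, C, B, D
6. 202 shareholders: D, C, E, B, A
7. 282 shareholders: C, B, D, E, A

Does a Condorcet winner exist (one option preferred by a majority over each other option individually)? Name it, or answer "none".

none

Checking pairwise contests:
D beats E 802–522.
B beats D 702–622.
E beats B 802–522.
E beats C 762–562.
E beats A 708–616.
Every option loses at least one head-to-head, so there is no Condorcet winner.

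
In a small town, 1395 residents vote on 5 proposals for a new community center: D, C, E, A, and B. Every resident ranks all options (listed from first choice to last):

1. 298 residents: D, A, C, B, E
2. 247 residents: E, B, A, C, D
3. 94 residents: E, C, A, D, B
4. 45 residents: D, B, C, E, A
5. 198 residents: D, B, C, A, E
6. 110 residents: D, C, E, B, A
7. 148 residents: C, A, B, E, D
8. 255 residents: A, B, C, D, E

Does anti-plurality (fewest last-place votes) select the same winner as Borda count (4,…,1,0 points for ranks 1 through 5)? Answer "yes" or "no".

Anti-plurality — last-place votes: D 395, C 0, E 751, A 155, B 94. Winner: C.
Borda — scores: D 2953, C 3043, E 1777, A 3238, B 2939. Winner: A.
The two methods disagree.

no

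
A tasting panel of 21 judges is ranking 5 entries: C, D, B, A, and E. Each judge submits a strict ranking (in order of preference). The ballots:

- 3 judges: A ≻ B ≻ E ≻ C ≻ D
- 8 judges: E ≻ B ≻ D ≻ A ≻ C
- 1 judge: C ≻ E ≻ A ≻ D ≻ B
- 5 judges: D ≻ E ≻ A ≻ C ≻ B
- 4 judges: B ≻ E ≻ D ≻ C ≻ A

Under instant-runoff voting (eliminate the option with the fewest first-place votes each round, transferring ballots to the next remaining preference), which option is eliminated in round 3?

D

Round 1: C 1, D 5, B 4, A 3, E 8. Eliminate C.
Round 2: D 5, B 4, A 3, E 9. Eliminate A.
Round 3: D 5, B 7, E 9. Eliminate D.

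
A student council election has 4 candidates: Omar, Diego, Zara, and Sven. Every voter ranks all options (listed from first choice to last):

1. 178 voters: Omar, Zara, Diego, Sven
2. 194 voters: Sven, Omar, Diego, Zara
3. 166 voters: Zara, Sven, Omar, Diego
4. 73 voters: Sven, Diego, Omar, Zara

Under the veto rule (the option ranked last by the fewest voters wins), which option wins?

Omar

Last-place votes: Omar 0, Diego 166, Zara 267, Sven 178.
Omar is ranked last by the fewest voters, so Omar wins.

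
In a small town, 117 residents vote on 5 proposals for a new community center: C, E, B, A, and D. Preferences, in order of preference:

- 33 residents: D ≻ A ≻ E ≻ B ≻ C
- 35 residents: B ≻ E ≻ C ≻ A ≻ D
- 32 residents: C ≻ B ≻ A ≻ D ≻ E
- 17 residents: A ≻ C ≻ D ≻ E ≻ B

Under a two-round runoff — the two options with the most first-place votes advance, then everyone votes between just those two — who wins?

Round 1 first-place votes: C 32, E 0, B 35, A 17, D 33.
B and D advance.
Runoff: B is preferred to D by 67 voters; D by 50.
B wins the runoff.

B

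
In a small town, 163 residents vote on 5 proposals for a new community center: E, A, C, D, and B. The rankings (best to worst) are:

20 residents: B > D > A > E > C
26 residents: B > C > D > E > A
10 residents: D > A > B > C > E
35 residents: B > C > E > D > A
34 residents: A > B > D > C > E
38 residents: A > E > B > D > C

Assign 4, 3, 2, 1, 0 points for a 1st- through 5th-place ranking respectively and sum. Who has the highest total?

B

E: 20·1 + 26·1 + 10·0 + 35·2 + 34·0 + 38·3 = 230
A: 20·2 + 26·0 + 10·3 + 35·0 + 34·4 + 38·4 = 358
C: 20·0 + 26·3 + 10·1 + 35·3 + 34·1 + 38·0 = 227
D: 20·3 + 26·2 + 10·4 + 35·1 + 34·2 + 38·1 = 293
B: 20·4 + 26·4 + 10·2 + 35·4 + 34·3 + 38·2 = 522
B has the highest Borda score (522).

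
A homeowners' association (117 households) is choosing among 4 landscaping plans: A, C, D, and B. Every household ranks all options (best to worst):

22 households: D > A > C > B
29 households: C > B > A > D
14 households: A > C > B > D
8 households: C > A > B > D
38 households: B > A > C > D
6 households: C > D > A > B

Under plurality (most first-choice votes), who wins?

C

First-place votes: A 14, C 43, D 22, B 38.
C has the most first-place votes.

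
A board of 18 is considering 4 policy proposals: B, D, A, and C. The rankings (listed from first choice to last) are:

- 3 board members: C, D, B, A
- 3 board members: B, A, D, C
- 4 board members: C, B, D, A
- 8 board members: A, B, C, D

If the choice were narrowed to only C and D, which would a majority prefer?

Voters preferring C to D: 15; preferring D to C: 3.
C wins the head-to-head.

C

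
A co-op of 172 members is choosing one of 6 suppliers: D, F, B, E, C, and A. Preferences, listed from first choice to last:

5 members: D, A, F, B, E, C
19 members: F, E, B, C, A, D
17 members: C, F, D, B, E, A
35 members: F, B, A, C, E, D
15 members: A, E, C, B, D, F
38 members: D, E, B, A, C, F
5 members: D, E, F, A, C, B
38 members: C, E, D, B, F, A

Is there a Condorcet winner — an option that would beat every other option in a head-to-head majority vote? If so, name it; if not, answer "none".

none

Checking pairwise contests:
E beats D 107–65.
D beats F 101–71.
D beats B 103–69.
C beats E 90–82.
B beats C 97–75.
D beats A 103–69.
Every option loses at least one head-to-head, so there is no Condorcet winner.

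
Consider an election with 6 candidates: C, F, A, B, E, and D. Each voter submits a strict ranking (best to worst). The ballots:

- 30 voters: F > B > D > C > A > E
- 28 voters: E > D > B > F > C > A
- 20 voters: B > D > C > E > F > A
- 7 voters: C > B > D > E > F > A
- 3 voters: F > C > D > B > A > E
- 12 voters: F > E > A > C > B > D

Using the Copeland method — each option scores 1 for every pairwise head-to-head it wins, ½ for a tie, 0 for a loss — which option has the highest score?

C: beats A and E; loses to F, B, and D → score 2.
F: beats C and A; loses to B, E, and D → score 2.
A: loses to C, F, B, E, and D → score 0.
B: beats C, F, A, E, and D → score 5.
E: beats F and A; loses to C, B, and D → score 2.
D: beats C, F, A, and E; loses to B → score 4.
B has the best pairwise record.

B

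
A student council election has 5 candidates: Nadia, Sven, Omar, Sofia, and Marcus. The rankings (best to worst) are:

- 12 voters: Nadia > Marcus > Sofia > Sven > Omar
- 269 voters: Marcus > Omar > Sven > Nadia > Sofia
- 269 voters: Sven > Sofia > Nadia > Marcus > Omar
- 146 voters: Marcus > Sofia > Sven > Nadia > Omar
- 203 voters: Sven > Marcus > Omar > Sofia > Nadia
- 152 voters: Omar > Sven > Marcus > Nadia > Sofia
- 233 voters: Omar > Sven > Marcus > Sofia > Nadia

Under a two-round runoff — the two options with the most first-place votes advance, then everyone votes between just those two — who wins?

Sven

Round 1 first-place votes: Nadia 12, Sven 472, Omar 385, Sofia 0, Marcus 415.
Sven and Marcus advance.
Runoff: Sven is preferred to Marcus by 857 voters; Marcus by 427.
Sven wins the runoff.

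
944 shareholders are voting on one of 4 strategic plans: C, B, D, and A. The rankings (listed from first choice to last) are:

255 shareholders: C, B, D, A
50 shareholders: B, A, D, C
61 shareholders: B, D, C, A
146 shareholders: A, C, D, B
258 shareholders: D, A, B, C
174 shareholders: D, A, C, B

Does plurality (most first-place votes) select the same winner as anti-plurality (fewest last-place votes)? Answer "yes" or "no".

Plurality — first-place votes: C 255, B 111, D 432, A 146. Winner: D.
Anti-plurality — last-place votes: C 308, B 320, D 0, A 316. Winner: D.
The two methods agree.

yes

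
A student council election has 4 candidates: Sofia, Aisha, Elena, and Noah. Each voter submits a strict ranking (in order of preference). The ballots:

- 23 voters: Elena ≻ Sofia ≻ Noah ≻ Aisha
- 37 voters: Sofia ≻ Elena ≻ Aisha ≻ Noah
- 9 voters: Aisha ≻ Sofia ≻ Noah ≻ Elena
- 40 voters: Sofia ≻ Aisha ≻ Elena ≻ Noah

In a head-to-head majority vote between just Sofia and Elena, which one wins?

Sofia

Voters preferring Sofia to Elena: 86; preferring Elena to Sofia: 23.
Sofia wins the head-to-head.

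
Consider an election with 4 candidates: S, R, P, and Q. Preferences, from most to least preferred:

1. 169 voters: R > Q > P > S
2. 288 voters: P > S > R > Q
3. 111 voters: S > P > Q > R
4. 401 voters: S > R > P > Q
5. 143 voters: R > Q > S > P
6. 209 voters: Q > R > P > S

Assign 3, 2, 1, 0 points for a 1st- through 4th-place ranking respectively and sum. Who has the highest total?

S: 169·0 + 288·2 + 111·3 + 401·3 + 143·1 + 209·0 = 2255
R: 169·3 + 288·1 + 111·0 + 401·2 + 143·3 + 209·2 = 2444
P: 169·1 + 288·3 + 111·2 + 401·1 + 143·0 + 209·1 = 1865
Q: 169·2 + 288·0 + 111·1 + 401·0 + 143·2 + 209·3 = 1362
R has the highest Borda score (2444).

R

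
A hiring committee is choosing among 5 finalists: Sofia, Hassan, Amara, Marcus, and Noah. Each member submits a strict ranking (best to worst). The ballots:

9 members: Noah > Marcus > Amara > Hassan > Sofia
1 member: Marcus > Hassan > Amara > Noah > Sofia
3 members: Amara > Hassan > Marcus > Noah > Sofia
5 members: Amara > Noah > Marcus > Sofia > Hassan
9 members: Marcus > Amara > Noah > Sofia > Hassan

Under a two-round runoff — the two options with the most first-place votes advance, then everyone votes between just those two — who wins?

Noah

Round 1 first-place votes: Sofia 0, Hassan 0, Amara 8, Marcus 10, Noah 9.
Marcus and Noah advance.
Runoff: Marcus is preferred to Noah by 13 voters; Noah by 14.
Noah wins the runoff.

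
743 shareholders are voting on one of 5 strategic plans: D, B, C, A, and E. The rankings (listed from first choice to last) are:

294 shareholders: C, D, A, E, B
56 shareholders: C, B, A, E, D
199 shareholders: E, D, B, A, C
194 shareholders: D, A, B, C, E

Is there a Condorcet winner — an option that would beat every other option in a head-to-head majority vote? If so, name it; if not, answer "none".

D

D vs B: 687–56 for D.
D vs C: 393–350 for D.
D vs A: 687–56 for D.
D vs E: 488–255 for D.
D beats every other option head-to-head.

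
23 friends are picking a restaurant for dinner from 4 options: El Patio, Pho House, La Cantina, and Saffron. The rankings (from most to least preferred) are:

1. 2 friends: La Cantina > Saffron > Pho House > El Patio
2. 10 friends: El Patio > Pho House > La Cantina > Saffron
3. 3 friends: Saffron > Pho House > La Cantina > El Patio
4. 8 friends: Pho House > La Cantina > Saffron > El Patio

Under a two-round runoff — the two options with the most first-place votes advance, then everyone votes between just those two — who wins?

Round 1 first-place votes: El Patio 10, Pho House 8, La Cantina 2, Saffron 3.
El Patio and Pho House advance.
Runoff: El Patio is preferred to Pho House by 10 voters; Pho House by 13.
Pho House wins the runoff.

Pho House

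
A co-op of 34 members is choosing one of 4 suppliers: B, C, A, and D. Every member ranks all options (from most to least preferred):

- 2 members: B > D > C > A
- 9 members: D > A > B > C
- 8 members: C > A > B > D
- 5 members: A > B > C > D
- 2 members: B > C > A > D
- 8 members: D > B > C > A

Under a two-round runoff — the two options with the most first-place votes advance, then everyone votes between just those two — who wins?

Round 1 first-place votes: B 4, C 8, A 5, D 17.
D and C advance.
Runoff: D is preferred to C by 19 voters; C by 15.
D wins the runoff.

D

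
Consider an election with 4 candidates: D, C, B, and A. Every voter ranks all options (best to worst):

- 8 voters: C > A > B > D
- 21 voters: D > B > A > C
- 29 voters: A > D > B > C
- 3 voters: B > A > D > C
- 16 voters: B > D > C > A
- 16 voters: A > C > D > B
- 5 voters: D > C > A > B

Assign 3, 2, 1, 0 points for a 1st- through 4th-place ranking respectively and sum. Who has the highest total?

D: 8·0 + 21·3 + 29·2 + 3·1 + 16·2 + 16·1 + 5·3 = 187
C: 8·3 + 21·0 + 29·0 + 3·0 + 16·1 + 16·2 + 5·2 = 82
B: 8·1 + 21·2 + 29·1 + 3·3 + 16·3 + 16·0 + 5·0 = 136
A: 8·2 + 21·1 + 29·3 + 3·2 + 16·0 + 16·3 + 5·1 = 183
D has the highest Borda score (187).

D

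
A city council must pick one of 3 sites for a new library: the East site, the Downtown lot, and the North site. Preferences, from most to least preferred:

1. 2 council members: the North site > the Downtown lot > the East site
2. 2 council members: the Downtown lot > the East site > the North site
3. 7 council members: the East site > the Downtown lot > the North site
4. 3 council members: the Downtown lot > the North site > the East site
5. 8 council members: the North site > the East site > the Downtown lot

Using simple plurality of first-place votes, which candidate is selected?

First-place votes: the East site 7, the Downtown lot 5, the North site 10.
the North site has the most first-place votes.

the North site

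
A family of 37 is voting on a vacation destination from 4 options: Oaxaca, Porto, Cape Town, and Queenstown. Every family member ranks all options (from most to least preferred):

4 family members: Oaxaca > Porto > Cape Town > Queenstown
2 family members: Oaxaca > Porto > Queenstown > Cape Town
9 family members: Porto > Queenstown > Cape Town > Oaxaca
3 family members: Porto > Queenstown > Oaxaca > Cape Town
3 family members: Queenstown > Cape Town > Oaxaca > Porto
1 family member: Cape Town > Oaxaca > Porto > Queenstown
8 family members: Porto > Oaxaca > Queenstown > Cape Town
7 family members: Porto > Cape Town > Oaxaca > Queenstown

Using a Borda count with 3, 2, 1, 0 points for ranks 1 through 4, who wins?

Porto

Oaxaca: 4·3 + 2·3 + 9·0 + 3·1 + 3·1 + 1·2 + 8·2 + 7·1 = 49
Porto: 4·2 + 2·2 + 9·3 + 3·3 + 3·0 + 1·1 + 8·3 + 7·3 = 94
Cape Town: 4·1 + 2·0 + 9·1 + 3·0 + 3·2 + 1·3 + 8·0 + 7·2 = 36
Queenstown: 4·0 + 2·1 + 9·2 + 3·2 + 3·3 + 1·0 + 8·1 + 7·0 = 43
Porto has the highest Borda score (94).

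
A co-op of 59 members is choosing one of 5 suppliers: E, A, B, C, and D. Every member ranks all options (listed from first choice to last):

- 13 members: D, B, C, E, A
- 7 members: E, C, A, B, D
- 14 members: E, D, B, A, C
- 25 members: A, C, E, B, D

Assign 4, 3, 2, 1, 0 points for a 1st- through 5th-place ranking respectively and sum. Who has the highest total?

E: 13·1 + 7·4 + 14·4 + 25·2 = 147
A: 13·0 + 7·2 + 14·1 + 25·4 = 128
B: 13·3 + 7·1 + 14·2 + 25·1 = 99
C: 13·2 + 7·3 + 14·0 + 25·3 = 122
D: 13·4 + 7·0 + 14·3 + 25·0 = 94
E has the highest Borda score (147).

E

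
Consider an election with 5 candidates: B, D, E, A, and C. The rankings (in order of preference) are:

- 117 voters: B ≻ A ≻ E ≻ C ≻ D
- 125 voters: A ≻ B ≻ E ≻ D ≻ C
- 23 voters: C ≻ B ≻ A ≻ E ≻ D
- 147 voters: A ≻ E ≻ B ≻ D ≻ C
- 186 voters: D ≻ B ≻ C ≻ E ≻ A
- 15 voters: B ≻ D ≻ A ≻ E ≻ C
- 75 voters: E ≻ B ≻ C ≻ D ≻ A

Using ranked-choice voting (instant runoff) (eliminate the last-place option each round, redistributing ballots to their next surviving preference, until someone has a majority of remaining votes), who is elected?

Round 1: B 132, D 186, E 75, A 272, C 23. Eliminate C.
Round 2: B 155, D 186, E 75, A 272. Eliminate E.
Round 3: B 230, D 186, A 272. Eliminate D.
Round 4: B 416, A 272. B has a majority.

B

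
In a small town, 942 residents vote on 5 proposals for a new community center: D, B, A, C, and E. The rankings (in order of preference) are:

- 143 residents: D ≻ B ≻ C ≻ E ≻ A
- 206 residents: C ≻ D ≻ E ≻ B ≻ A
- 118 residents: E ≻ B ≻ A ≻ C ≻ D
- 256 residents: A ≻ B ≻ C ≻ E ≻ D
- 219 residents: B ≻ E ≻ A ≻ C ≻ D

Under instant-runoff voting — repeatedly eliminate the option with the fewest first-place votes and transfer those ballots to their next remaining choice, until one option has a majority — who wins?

B

Round 1: D 143, B 219, A 256, C 206, E 118. Eliminate E.
Round 2: D 143, B 337, A 256, C 206. Eliminate D.
Round 3: B 480, A 256, C 206. B has a majority.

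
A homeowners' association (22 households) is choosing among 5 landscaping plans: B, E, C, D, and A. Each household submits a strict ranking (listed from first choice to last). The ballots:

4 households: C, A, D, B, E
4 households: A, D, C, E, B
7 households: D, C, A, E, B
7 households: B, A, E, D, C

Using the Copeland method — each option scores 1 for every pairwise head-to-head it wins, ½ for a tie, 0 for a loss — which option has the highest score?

A

B: ties E; loses to C, D, and A → score 0.5.
E: ties B; loses to C, D, and A → score 0.5.
C: beats B and E; ties A; loses to D → score 2.5.
D: beats B, E, and C; loses to A → score 3.
A: beats B, E, and D; ties C → score 3.5.
A has the best pairwise record.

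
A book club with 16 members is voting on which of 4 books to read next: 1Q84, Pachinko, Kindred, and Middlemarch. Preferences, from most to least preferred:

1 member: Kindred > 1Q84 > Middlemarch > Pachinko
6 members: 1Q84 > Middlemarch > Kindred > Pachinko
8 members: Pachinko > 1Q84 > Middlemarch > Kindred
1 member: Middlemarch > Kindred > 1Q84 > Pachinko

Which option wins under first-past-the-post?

First-place votes: 1Q84 6, Pachinko 8, Kindred 1, Middlemarch 1.
Pachinko has the most first-place votes.

Pachinko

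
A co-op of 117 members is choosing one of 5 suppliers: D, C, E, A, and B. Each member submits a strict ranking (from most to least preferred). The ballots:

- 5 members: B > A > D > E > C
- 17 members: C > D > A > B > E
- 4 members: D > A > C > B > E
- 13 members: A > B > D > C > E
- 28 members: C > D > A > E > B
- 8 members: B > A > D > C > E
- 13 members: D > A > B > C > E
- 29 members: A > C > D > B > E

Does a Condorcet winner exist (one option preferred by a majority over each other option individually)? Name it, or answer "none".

Checking pairwise contests:
C beats D 74–43.
A beats C 72–45.
D beats E 117–0.
D beats A 62–55.
D beats B 91–26.
Every option loses at least one head-to-head, so there is no Condorcet winner.

none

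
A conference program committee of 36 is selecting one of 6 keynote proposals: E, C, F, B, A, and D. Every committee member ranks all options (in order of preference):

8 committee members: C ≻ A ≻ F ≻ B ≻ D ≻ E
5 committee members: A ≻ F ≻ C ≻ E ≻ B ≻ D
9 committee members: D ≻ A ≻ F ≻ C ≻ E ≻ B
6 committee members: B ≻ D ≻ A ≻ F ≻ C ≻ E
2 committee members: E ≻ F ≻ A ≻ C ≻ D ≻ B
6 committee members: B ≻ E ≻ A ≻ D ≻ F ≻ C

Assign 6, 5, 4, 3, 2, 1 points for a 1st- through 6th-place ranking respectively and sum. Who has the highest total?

E: 8·1 + 5·3 + 9·2 + 6·1 + 2·6 + 6·5 = 89
C: 8·6 + 5·4 + 9·3 + 6·2 + 2·3 + 6·1 = 119
F: 8·4 + 5·5 + 9·4 + 6·3 + 2·5 + 6·2 = 133
B: 8·3 + 5·2 + 9·1 + 6·6 + 2·1 + 6·6 = 117
A: 8·5 + 5·6 + 9·5 + 6·4 + 2·4 + 6·4 = 171
D: 8·2 + 5·1 + 9·6 + 6·5 + 2·2 + 6·3 = 127
A has the highest Borda score (171).

A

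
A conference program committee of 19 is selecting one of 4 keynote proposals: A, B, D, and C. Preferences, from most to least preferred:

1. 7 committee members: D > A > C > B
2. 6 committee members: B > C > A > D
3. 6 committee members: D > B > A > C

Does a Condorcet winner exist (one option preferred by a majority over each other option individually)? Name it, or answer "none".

D

D vs A: 13–6 for D.
D vs B: 13–6 for D.
D vs C: 13–6 for D.
D beats every other option head-to-head.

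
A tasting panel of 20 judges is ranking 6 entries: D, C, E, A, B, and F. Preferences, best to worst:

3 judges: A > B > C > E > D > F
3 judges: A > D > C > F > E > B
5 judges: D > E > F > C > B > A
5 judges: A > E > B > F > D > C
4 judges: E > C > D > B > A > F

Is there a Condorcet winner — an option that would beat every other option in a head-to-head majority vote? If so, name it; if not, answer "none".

A vs D: 11–9 for A.
A vs C: 11–9 for A.
A vs E: 11–9 for A.
A vs B: 11–9 for A.
A vs F: 15–5 for A.
A beats every other option head-to-head.

A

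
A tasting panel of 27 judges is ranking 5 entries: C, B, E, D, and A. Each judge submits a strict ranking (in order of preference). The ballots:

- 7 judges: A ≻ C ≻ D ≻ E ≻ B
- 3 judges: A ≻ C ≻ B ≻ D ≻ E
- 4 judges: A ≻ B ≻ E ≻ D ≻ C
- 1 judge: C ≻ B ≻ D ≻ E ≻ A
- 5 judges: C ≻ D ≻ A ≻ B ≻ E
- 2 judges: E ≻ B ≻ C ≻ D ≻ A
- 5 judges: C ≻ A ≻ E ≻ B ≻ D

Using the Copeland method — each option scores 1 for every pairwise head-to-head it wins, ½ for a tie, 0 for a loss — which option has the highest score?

C: beats B, E, and D; loses to A → score 3.
B: beats D; loses to C, E, and A → score 1.
E: beats B; loses to C, D, and A → score 1.
D: beats E; loses to C, B, and A → score 1.
A: beats C, B, E, and D → score 4.
A has the best pairwise record.

A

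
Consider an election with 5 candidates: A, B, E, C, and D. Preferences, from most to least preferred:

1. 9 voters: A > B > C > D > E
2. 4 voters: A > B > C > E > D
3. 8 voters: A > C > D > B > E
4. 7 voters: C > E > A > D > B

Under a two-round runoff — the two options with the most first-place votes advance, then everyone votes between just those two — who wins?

Round 1 first-place votes: A 21, B 0, E 0, C 7, D 0.
A and C advance.
Runoff: A is preferred to C by 21 voters; C by 7.
A wins the runoff.

A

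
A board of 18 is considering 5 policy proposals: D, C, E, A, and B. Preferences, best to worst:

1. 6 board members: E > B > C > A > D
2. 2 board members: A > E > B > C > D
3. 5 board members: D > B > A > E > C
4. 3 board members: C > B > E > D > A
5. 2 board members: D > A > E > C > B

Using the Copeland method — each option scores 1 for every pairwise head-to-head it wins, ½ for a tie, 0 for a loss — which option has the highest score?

D: beats A; loses to C, E, and B → score 1.
C: beats D; ties A; loses to E and B → score 1.5.
E: beats D, C, and B; ties A → score 3.5.
A: ties C and E; loses to D and B → score 1.
B: beats D, C, and A; loses to E → score 3.
E has the best pairwise record.

E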